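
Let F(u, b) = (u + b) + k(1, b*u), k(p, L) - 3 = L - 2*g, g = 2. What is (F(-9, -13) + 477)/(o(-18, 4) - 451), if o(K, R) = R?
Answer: -571/447 ≈ -1.2774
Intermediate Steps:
k(p, L) = -1 + L (k(p, L) = 3 + (L - 2*2) = 3 + (L - 4) = 3 + (-4 + L) = -1 + L)
F(u, b) = -1 + b + u + b*u (F(u, b) = (u + b) + (-1 + b*u) = (b + u) + (-1 + b*u) = -1 + b + u + b*u)
(F(-9, -13) + 477)/(o(-18, 4) - 451) = ((-1 - 13 - 9 - 13*(-9)) + 477)/(4 - 451) = ((-1 - 13 - 9 + 117) + 477)/(-447) = (94 + 477)*(-1/447) = 571*(-1/447) = -571/447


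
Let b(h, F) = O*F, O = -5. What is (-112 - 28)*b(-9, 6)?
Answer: 4200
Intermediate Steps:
b(h, F) = -5*F
(-112 - 28)*b(-9, 6) = (-112 - 28)*(-5*6) = -140*(-30) = 4200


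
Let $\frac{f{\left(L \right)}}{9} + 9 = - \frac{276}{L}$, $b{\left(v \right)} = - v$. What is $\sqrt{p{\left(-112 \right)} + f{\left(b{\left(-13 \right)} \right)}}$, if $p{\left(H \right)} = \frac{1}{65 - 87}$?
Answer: $\frac{i \sqrt{22258522}}{286} \approx 16.496 i$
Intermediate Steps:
$p{\left(H \right)} = - \frac{1}{22}$ ($p{\left(H \right)} = \frac{1}{-22} = - \frac{1}{22}$)
$f{\left(L \right)} = -81 - \frac{2484}{L}$ ($f{\left(L \right)} = -81 + 9 \left(- \frac{276}{L}\right) = -81 - \frac{2484}{L}$)
$\sqrt{p{\left(-112 \right)} + f{\left(b{\left(-13 \right)} \right)}} = \sqrt{- \frac{1}{22} - \left(81 + \frac{2484}{\left(-1\right) \left(-13\right)}\right)} = \sqrt{- \frac{1}{22} - \left(81 + \frac{2484}{13}\right)} = \sqrt{- \frac{1}{22} - \frac{3537}{13}} = \sqrt{- \frac{77827}{286}} = \frac{i \sqrt{22258522}}{286}$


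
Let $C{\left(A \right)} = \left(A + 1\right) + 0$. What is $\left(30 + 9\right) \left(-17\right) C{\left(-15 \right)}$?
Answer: $9282$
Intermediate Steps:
$C{\left(A \right)} = 1 + A$ ($C{\left(A \right)} = \left(1 + A\right) + 0 = 1 + A$)
$\left(30 + 9\right) \left(-17\right) C{\left(-15 \right)} = \left(30 + 9\right) \left(-17\right) \left(1 - 15\right) = 39 \left(-17\right) \left(-14\right) = \left(-663\right) \left(-14\right) = 9282$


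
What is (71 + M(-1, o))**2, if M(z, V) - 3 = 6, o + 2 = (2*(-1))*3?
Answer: 6400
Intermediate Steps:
o = -8 (o = -2 + (2*(-1))*3 = -2 - 2*3 = -2 - 6 = -8)
M(z, V) = 9 (M(z, V) = 3 + 6 = 9)
(71 + M(-1, o))**2 = (71 + 9)**2 = 80**2 = 6400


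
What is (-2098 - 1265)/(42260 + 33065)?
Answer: -3363/75325 ≈ -0.044647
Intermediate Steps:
(-2098 - 1265)/(42260 + 33065) = -3363/75325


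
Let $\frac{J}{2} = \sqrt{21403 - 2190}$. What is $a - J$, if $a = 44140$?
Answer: $44140 - 2 \sqrt{19213} \approx 43863.0$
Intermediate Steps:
$J = 2 \sqrt{19213}$ ($J = 2 \sqrt{21403 - 2190} = 2 \sqrt{19213} \approx 277.22$)
$a - J = 44140 - 2 \sqrt{19213}$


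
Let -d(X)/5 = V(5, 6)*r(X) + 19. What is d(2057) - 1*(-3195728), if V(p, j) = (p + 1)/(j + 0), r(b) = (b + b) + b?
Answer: 3164778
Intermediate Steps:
r(b) = 3*b (r(b) = 2*b + b = 3*b)
V(p, j) = (1 + p)/j
d(X) = -95 - 15*X (d(X) = -5*(((1 + 5)/6)*(3*X) + 19) = -5*(((⅙)*6)*(3*X) + 19) = -5*(1*(3*X) + 19) = -5*(3*X + 19) = -5*(19 + 3*X) = -95 - 15*X)
d(2057) - 1*(-3195728) = (-95 - 15*2057) - 1*(-3195728) = (-95 - 30855) + 3195728 = -30950 + 3195728 = 3164778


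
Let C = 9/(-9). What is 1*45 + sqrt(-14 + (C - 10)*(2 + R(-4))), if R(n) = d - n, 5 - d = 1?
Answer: 45 + 2*I*sqrt(31) ≈ 45.0 + 11.136*I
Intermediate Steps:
d = 4 (d = 5 - 1*1 = 5 - 1 = 4)
C = -1 (C = 9*(-1/9) = -1)
R(n) = 4 - n
1*45 + sqrt(-14 + (C - 10)*(2 + R(-4))) = 1*45 + sqrt(-14 + (-1 - 10)*(2 + (4 - 1*(-4)))) = 45 + sqrt(-14 - 11*(2 + (4 + 4))) = 45 + sqrt(-14 - 11*(2 + 8)) = 45 + sqrt(-14 - 11*10) = 45 + sqrt(-14 - 110) = 45 + sqrt(-124) = 45 + 2*I*sqrt(31)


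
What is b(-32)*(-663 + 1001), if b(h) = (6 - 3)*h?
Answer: -32448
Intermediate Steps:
b(h) = 3*h
b(-32)*(-663 + 1001) = (3*(-32))*(-663 + 1001) = -96*338 = -32448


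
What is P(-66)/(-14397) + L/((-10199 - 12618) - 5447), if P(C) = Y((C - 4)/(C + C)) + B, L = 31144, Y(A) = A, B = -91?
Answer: -3678040843/3357063666 ≈ -1.0956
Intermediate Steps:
P(C) = -91 + (-4 + C)/(2*C) (P(C) = (C - 4)/(C + C) - 91 = (-4 + C)/((2*C)) - 91 = (-4 + C)*(1/(2*C)) - 91 = (-4 + C)/(2*C) - 91 = -91 + (-4 + C)/(2*C))
P(-66)/(-14397) + L/((-10199 - 12618) - 5447) = (-181/2 - 2/(-66))/(-14397) + 31144/((-10199 - 12618) - 5447) = (-181/2 - 2*(-1/66))*(-1/14397) + 31144/(-22817 - 5447) = (-181/2 + 1/33)*(-1/14397) + 31144/(-28264) = -5971/66*(-1/14397) + 31144*(-1/28264) = 5971/950202 - 3893/3533 = -3678040843/3357063666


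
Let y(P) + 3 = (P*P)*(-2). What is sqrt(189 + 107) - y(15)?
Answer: 453 + 2*sqrt(74) ≈ 470.20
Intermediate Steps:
y(P) = -3 - 2*P**2 (y(P) = -3 + (P*P)*(-2) = -3 + P**2*(-2) = -3 - 2*P**2)
sqrt(189 + 107) - y(15) = sqrt(189 + 107) - (-3 - 2*15**2) = sqrt(296) - (-3 - 2*225) = 2*sqrt(74) - (-3 - 450) = 2*sqrt(74) - 1*(-453) = 2*sqrt(74) + 453 = 453 + 2*sqrt(74)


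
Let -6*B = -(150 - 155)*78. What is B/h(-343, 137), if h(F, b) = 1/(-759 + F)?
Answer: 71630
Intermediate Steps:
B = -65 (B = -(-1)*(150 - 155)*78/6 = -(-1)*(-5*78)/6 = -(-1)*(-390)/6 = -⅙*390 = -65)
B/h(-343, 137) = -65/(1/(-759 - 343)) = -65/(1/(-1102)) = -65/(-1/1102) = -65*(-1102) = 71630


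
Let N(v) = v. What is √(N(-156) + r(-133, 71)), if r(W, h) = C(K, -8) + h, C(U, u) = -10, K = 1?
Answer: I*√95 ≈ 9.7468*I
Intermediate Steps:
r(W, h) = -10 + h
√(N(-156) + r(-133, 71)) = √(-156 + (-10 + 71)) = √(-156 + 61) = √(-95) = I*√95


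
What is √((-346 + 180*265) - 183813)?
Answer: I*√136459 ≈ 369.4*I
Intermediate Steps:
√((-346 + 180*265) - 183813) = √((-346 + 47700) - 183813) = √(47354 - 183813) = √(-136459) = I*√136459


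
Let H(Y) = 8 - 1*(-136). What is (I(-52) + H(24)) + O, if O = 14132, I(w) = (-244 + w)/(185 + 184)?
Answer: 5267548/369 ≈ 14275.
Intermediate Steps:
I(w) = -244/369 + w/369 (I(w) = (-244 + w)/369 = (-244 + w)*(1/369) = -244/369 + w/369)
H(Y) = 144 (H(Y) = 8 + 136 = 144)
(I(-52) + H(24)) + O = ((-244/369 + (1/369)*(-52)) + 144) + 14132 = ((-244/369 - 52/369) + 144) + 14132 = (-296/369 + 144) + 14132 = 52840/369 + 14132 = 5267548/369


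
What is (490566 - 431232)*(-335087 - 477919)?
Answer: -48238898004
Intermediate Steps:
(490566 - 431232)*(-335087 - 477919) = 59334*(-813006) = -48238898004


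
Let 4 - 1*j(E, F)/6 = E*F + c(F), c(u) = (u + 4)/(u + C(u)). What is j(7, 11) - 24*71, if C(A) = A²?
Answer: -47139/22 ≈ -2142.7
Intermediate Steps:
c(u) = (4 + u)/(u + u²) (c(u) = (u + 4)/(u + u²) = (4 + u)/(u + u²))
j(E, F) = 24 - 6*E*F - 6*(4 + F)/(F*(1 + F)) (j(E, F) = 24 - 6*(E*F + (4 + F)/(F*(1 + F))) = 24 + (-6*E*F - 6*(4 + F)/(F*(1 + F))) = 24 - 6*E*F - 6*(4 + F)/(F*(1 + F)))
j(7, 11) - 24*71 = 6*(-4 - 1*11 + 11*(1 + 11)*(4 - 1*7*11))/(11*(1 + 11)) - 24*71 = 6*(1/11)*(-4 - 11 + 11*12*(4 - 77))/12 - 1704 = 6*(1/11)*(1/12)*(-4 - 11 + 11*12*(-73)) - 1704 = 6*(1/11)*(1/12)*(-4 - 11 - 9636) - 1704 = 6*(1/11)*(1/12)*(-9651) - 1704 = -9651/22 - 1704 = -47139/22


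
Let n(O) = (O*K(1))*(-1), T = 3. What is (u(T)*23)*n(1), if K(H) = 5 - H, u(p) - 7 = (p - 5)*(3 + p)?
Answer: 460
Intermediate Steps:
u(p) = 7 + (-5 + p)*(3 + p) (u(p) = 7 + (p - 5)*(3 + p) = 7 + (-5 + p)*(3 + p))
n(O) = -4*O (n(O) = (O*(5 - 1*1))*(-1) = (O*(5 - 1))*(-1) = (O*4)*(-1) = (4*O)*(-1) = -4*O)
(u(T)*23)*n(1) = ((-8 + 3**2 - 2*3)*23)*(-4*1) = ((-8 + 9 - 6)*23)*(-4) = -5*23*(-4) = -115*(-4) = 460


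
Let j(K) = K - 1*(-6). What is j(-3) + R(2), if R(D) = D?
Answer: 5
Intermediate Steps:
j(K) = 6 + K (j(K) = K + 6 = 6 + K)
j(-3) + R(2) = (6 - 3) + 2 = 3 + 2 = 5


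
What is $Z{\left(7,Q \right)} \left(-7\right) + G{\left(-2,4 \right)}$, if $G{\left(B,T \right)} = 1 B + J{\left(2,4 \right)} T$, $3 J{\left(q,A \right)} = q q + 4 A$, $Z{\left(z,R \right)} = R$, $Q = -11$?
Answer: $\frac{305}{3} \approx 101.67$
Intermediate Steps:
$J{\left(q,A \right)} = \frac{q^{2}}{3} + \frac{4 A}{3}$ ($J{\left(q,A \right)} = \frac{q q + 4 A}{3} = \frac{q^{2} + 4 A}{3} = \frac{q^{2}}{3} + \frac{4 A}{3}$)
$G{\left(B,T \right)} = B + \frac{20 T}{3}$ ($G{\left(B,T \right)} = 1 B + \left(\frac{2^{2}}{3} + \frac{4}{3} \cdot 4\right) T = B + \left(\frac{1}{3} \cdot 4 + \frac{16}{3}\right) T = B + \left(\frac{4}{3} + \frac{16}{3}\right) T = B + \frac{20 T}{3}$)
$Z{\left(7,Q \right)} \left(-7\right) + G{\left(-2,4 \right)} = \left(-11\right) \left(-7\right) + \left(-2 + \frac{20}{3} \cdot 4\right) = 77 + \left(-2 + \frac{80}{3}\right) = 77 + \frac{74}{3} = \frac{305}{3}$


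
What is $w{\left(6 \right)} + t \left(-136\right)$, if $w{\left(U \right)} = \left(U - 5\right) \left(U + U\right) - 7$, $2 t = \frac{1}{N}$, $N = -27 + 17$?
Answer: $\frac{59}{5} \approx 11.8$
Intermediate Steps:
$N = -10$
$t = - \frac{1}{20}$ ($t = \frac{1}{2 \left(-10\right)} = \frac{1}{2} \left(- \frac{1}{10}\right) = - \frac{1}{20} \approx -0.05$)
$w{\left(U \right)} = -7 + 2 U \left(-5 + U\right)$ ($w{\left(U \right)} = \left(-5 + U\right) 2 U - 7 = 2 U \left(-5 + U\right) - 7 = -7 + 2 U \left(-5 + U\right)$)
$w{\left(6 \right)} + t \left(-136\right) = \left(-7 - 60 + 2 \cdot 6^{2}\right) - - \frac{34}{5} = \left(-7 - 60 + 2 \cdot 36\right) + \frac{34}{5} = \left(-7 - 60 + 72\right) + \frac{34}{5} = 5 + \frac{34}{5} = \frac{59}{5}$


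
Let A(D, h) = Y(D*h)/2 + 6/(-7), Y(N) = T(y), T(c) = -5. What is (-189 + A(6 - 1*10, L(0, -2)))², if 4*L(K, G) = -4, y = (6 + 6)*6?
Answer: 7252249/196 ≈ 37001.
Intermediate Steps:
y = 72 (y = 12*6 = 72)
Y(N) = -5
L(K, G) = -1 (L(K, G) = (¼)*(-4) = -1)
A(D, h) = -47/14 (A(D, h) = -5/2 + 6/(-7) = -5*½ + 6*(-⅐) = -5/2 - 6/7 = -47/14)
(-189 + A(6 - 1*10, L(0, -2)))² = (-189 - 47/14)² = (-2693/14)² = 7252249/196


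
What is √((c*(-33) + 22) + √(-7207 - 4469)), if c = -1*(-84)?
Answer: √(-2750 + 2*I*√2919) ≈ 1.0301 + 52.451*I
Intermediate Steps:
c = 84
√((c*(-33) + 22) + √(-7207 - 4469)) = √((84*(-33) + 22) + √(-7207 - 4469)) = √((-2772 + 22) + √(-11676)) = √(-2750 + 2*I*√2919)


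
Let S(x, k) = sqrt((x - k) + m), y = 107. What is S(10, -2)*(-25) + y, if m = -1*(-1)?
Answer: 107 - 25*sqrt(13) ≈ 16.861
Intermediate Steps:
m = 1
S(x, k) = sqrt(1 + x - k) (S(x, k) = sqrt((x - k) + 1) = sqrt(1 + x - k))
S(10, -2)*(-25) + y = sqrt(1 + 10 - 1*(-2))*(-25) + 107 = sqrt(1 + 10 + 2)*(-25) + 107 = sqrt(13)*(-25) + 107 = -25*sqrt(13) + 107 = 107 - 25*sqrt(13)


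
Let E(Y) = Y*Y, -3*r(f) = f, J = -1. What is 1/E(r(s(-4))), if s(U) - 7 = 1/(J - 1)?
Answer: 36/169 ≈ 0.21302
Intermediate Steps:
s(U) = 13/2 (s(U) = 7 + 1/(-1 - 1) = 7 + 1/(-2) = 7 + 1*(-1/2) = 7 - 1/2 = 13/2)
r(f) = -f/3
E(Y) = Y**2
1/E(r(s(-4))) = 1/((-1/3*13/2)**2) = 1/((-13/6)**2) = 1/(169/36) = 36/169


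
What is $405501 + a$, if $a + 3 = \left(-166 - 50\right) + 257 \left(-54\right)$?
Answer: $391404$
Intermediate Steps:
$a = -14097$ ($a = -3 + \left(\left(-166 - 50\right) + 257 \left(-54\right)\right) = -3 - 14094 = -14097$)
$405501 + a = 405501 - 14097 = 391404$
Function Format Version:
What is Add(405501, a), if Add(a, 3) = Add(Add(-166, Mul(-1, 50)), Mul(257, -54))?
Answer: 391404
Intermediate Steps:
a = -14097 (a = Add(-3, Add(Add(-166, Mul(-1, 50)), Mul(257, -54))) = Add(-3, Add(Add(-166, -50), -13878)) = Add(-3, Add(-216, -13878)) = Add(-3, -14094) = -14097)
Add(405501, a) = Add(405501, -14097) = 391404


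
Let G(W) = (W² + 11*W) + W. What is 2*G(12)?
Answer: 576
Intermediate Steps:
G(W) = W² + 12*W
2*G(12) = 2*(12*(12 + 12)) = 2*(12*24) = 2*288 = 576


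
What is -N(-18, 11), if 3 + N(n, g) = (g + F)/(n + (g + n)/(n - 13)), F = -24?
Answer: 1250/551 ≈ 2.2686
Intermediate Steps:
N(n, g) = -3 + (-24 + g)/(n + (g + n)/(-13 + n)) (N(n, g) = -3 + (g - 24)/(n + (g + n)/(n - 13)) = -3 + (-24 + g)/(n + (g + n)/(-13 + n)))
-N(-18, 11) = -(312 - 16*11 - 3*(-18)² + 12*(-18) + 11*(-18))/(11 + (-18)² - 12*(-18)) = -(312 - 176 - 3*324 - 216 - 198)/(11 + 324 + 216) = -(312 - 176 - 972 - 216 - 198)/551 = -(-1250)/551 = -1*(-1250/551) = 1250/551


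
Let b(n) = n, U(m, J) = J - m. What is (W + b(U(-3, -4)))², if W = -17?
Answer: 324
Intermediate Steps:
(W + b(U(-3, -4)))² = (-17 + (-4 - 1*(-3)))² = (-17 + (-4 + 3))² = (-17 - 1)² = (-18)² = 324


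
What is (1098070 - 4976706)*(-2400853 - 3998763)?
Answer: 24821781003776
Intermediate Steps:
(1098070 - 4976706)*(-2400853 - 3998763) = -3878636*(-6399616) = 24821781003776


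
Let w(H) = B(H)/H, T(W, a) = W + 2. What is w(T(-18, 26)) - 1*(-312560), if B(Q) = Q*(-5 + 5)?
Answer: 312560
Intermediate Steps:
T(W, a) = 2 + W
B(Q) = 0 (B(Q) = Q*0 = 0)
w(H) = 0 (w(H) = 0/H = 0)
w(T(-18, 26)) - 1*(-312560) = 0 - 1*(-312560) = 0 + 312560 = 312560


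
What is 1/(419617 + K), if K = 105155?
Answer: 1/524772 ≈ 1.9056e-6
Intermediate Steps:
1/(419617 + K) = 1/(419617 + 105155) = 1/524772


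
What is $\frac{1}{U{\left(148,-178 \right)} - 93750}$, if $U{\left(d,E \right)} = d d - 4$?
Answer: $- \frac{1}{71850} \approx -1.3918 \cdot 10^{-5}$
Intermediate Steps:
$U{\left(d,E \right)} = -4 + d^{2}$ ($U{\left(d,E \right)} = d^{2} - 4 = -4 + d^{2}$)
$\frac{1}{U{\left(148,-178 \right)} - 93750} = \frac{1}{\left(-4 + 148^{2}\right) - 93750} = \frac{1}{\left(-4 + 21904\right) - 93750} = \frac{1}{21900 - 93750} = \frac{1}{-71850} = - \frac{1}{71850}$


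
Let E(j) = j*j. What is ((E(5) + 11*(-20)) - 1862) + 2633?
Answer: 576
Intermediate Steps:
E(j) = j**2
((E(5) + 11*(-20)) - 1862) + 2633 = ((5**2 + 11*(-20)) - 1862) + 2633 = ((25 - 220) - 1862) + 2633 = (-195 - 1862) + 2633 = -2057 + 2633 = 576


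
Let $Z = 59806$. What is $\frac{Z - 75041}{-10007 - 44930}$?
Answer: $\frac{15235}{54937} \approx 0.27732$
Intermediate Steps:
$\frac{Z - 75041}{-10007 - 44930} = \frac{59806 - 75041}{-10007 - 44930} = - \frac{15235}{-54937} = \left(-15235\right) \left(- \frac{1}{54937}\right) = \frac{15235}{54937}$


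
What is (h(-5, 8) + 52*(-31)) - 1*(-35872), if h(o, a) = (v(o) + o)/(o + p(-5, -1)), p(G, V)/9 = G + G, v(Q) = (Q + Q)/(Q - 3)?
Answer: 2603763/76 ≈ 34260.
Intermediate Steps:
v(Q) = 2*Q/(-3 + Q) (v(Q) = (2*Q)/(-3 + Q) = 2*Q/(-3 + Q))
p(G, V) = 18*G (p(G, V) = 9*(G + G) = 9*(2*G) = 18*G)
h(o, a) = (o + 2*o/(-3 + o))/(-90 + o) (h(o, a) = (2*o/(-3 + o) + o)/(o + 18*(-5)) = (o + 2*o/(-3 + o))/(o - 90) = (o + 2*o/(-3 + o))/(-90 + o))
(h(-5, 8) + 52*(-31)) - 1*(-35872) = (-5*(-1 - 5)/((-90 - 5)*(-3 - 5)) + 52*(-31)) - 1*(-35872) = (-5*(-6)/(-95*(-8)) - 1612) + 35872 = (-5*(-1/95)*(-1/8)*(-6) - 1612) + 35872 = (3/76 - 1612) + 35872 = -122509/76 + 35872 = 2603763/76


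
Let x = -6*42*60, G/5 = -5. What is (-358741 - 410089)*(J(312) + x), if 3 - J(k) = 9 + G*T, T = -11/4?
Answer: 23364359285/2 ≈ 1.1682e+10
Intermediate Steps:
G = -25 (G = 5*(-5) = -25)
T = -11/4 (T = -11*¼ = -11/4 ≈ -2.7500)
J(k) = -299/4 (J(k) = 3 - (9 - 25*(-11/4)) = 3 - (9 + 275/4) = 3 - 1*311/4 = 3 - 311/4 = -299/4)
x = -15120 (x = -252*60 = -15120)
(-358741 - 410089)*(J(312) + x) = (-358741 - 410089)*(-299/4 - 15120) = -768830*(-60779/4) = 23364359285/2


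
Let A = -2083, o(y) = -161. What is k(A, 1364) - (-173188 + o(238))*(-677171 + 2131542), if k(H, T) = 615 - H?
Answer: 252113761177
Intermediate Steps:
k(A, 1364) - (-173188 + o(238))*(-677171 + 2131542) = (615 - 1*(-2083)) - (-173188 - 161)*(-677171 + 2131542) = (615 + 2083) - (-173349)*1454371 = 2698 - 1*(-252113758479) = 2698 + 252113758479 = 252113761177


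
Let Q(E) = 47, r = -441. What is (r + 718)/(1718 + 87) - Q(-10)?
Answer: -84558/1805 ≈ -46.847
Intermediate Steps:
(r + 718)/(1718 + 87) - Q(-10) = (-441 + 718)/(1718 + 87) - 1*47 = 277/1805 - 47 = -84558/1805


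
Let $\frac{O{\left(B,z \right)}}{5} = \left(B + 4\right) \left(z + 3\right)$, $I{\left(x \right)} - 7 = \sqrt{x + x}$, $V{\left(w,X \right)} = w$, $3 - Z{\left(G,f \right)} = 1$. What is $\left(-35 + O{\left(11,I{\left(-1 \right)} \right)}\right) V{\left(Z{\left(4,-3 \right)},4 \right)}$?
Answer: $1430 + 150 i \sqrt{2} \approx 1430.0 + 212.13 i$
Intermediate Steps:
$Z{\left(G,f \right)} = 2$ ($Z{\left(G,f \right)} = 3 - 1 = 2$)
$I{\left(x \right)} = 7 + \sqrt{2} \sqrt{x}$ ($I{\left(x \right)} = 7 + \sqrt{x + x} = 7 + \sqrt{2 x} = 7 + \sqrt{2} \sqrt{x}$)
$O{\left(B,z \right)} = 5 \left(3 + z\right) \left(4 + B\right)$ ($O{\left(B,z \right)} = 5 \left(B + 4\right) \left(z + 3\right) = 5 \left(4 + B\right) \left(3 + z\right) = 5 \left(3 + z\right) \left(4 + B\right)$)
$\left(-35 + O{\left(11,I{\left(-1 \right)} \right)}\right) V{\left(Z{\left(4,-3 \right)},4 \right)} = \left(-35 + \left(60 + 15 \cdot 11 + 20 \left(7 + \sqrt{2} \sqrt{-1}\right) + 5 \cdot 11 \left(7 + \sqrt{2} \sqrt{-1}\right)\right)\right) 2 = \left(-35 + \left(60 + 165 + 20 \left(7 + \sqrt{2} i\right) + 5 \cdot 11 \left(7 + \sqrt{2} i\right)\right)\right) 2 = \left(-35 + \left(60 + 165 + 20 \left(7 + i \sqrt{2}\right) + 5 \cdot 11 \left(7 + i \sqrt{2}\right)\right)\right) 2 = \left(-35 + \left(60 + 165 + \left(140 + 20 i \sqrt{2}\right) + \left(385 + 55 i \sqrt{2}\right)\right)\right) 2 = \left(-35 + \left(750 + 75 i \sqrt{2}\right)\right) 2 = \left(715 + 75 i \sqrt{2}\right) 2 = 1430 + 150 i \sqrt{2}$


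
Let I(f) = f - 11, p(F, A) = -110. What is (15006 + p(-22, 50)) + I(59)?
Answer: 14944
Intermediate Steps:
I(f) = -11 + f
(15006 + p(-22, 50)) + I(59) = (15006 - 110) + (-11 + 59) = 14896 + 48 = 14944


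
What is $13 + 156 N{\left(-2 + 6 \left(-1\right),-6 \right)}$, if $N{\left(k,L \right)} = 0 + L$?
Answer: $-923$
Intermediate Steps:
$N{\left(k,L \right)} = L$
$13 + 156 N{\left(-2 + 6 \left(-1\right),-6 \right)} = 13 + 156 \left(-6\right) = 13 - 936 = -923$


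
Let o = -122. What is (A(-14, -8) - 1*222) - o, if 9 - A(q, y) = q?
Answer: -77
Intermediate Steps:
A(q, y) = 9 - q
(A(-14, -8) - 1*222) - o = ((9 - 1*(-14)) - 1*222) - 1*(-122) = ((9 + 14) - 222) + 122 = (23 - 222) + 122 = -199 + 122 = -77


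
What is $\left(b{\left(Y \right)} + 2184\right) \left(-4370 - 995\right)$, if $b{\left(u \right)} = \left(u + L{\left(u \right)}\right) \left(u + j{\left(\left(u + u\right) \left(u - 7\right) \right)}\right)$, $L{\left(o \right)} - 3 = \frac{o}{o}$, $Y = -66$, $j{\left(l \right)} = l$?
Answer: $3171551940$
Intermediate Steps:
$L{\left(o \right)} = 4$ ($L{\left(o \right)} = 3 + \frac{o}{o} = 3 + 1 = 4$)
$b{\left(u \right)} = \left(4 + u\right) \left(u + 2 u \left(-7 + u\right)\right)$ ($b{\left(u \right)} = \left(u + 4\right) \left(u + \left(u + u\right) \left(u - 7\right)\right) = \left(4 + u\right) \left(u + 2 u \left(-7 + u\right)\right)$)
$\left(b{\left(Y \right)} + 2184\right) \left(-4370 - 995\right) = \left(- 66 \left(-52 - -330 + 2 \left(-66\right)^{2}\right) + 2184\right) \left(-4370 - 995\right) = \left(- 66 \left(-52 + 330 + 2 \cdot 4356\right) + 2184\right) \left(-5365\right) = \left(- 66 \left(-52 + 330 + 8712\right) + 2184\right) \left(-5365\right) = \left(\left(-66\right) 8990 + 2184\right) \left(-5365\right) = \left(-593340 + 2184\right) \left(-5365\right) = \left(-591156\right) \left(-5365\right) = 3171551940$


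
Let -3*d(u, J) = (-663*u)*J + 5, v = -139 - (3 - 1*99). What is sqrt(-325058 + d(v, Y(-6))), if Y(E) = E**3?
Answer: sqrt(15548295)/3 ≈ 1314.4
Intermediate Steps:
v = -43 (v = -139 - (3 - 99) = -139 - 1*(-96) = -139 + 96 = -43)
d(u, J) = -5/3 + 221*J*u (d(u, J) = -((-663*u)*J + 5)/3 = -(-663*J*u + 5)/3 = -(5 - 663*J*u)/3 = -5/3 + 221*J*u)
sqrt(-325058 + d(v, Y(-6))) = sqrt(-325058 + (-5/3 + 221*(-6)**3*(-43))) = sqrt(-325058 + (-5/3 + 221*(-216)*(-43))) = sqrt(-325058 + (-5/3 + 2052648)) = sqrt(-325058 + 6157939/3) = sqrt(5182765/3) = sqrt(15548295)/3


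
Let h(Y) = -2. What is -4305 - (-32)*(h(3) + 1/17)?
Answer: -74241/17 ≈ -4367.1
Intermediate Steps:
-4305 - (-32)*(h(3) + 1/17) = -4305 - (-32)*(-2 + 1/17) = -4305 - (-32)*(-33)/17 = -4305 - 1*1056/17 = -4305 - 1056/17 = -74241/17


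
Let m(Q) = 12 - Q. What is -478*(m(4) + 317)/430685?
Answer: -31070/86137 ≈ -0.36070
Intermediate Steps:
-478*(m(4) + 317)/430685 = -478*((12 - 1*4) + 317)/430685 = -478*((12 - 4) + 317)*(1/430685) = -478*(8 + 317)*(1/430685) = -478*325*(1/430685) = -155350*1/430685 = -31070/86137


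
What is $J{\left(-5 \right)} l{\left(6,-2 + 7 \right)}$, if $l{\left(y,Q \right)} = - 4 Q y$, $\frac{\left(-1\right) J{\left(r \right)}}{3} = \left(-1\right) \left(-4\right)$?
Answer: $1440$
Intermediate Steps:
$J{\left(r \right)} = -12$ ($J{\left(r \right)} = - 3 \left(\left(-1\right) \left(-4\right)\right) = \left(-3\right) 4 = -12$)
$l{\left(y,Q \right)} = - 4 Q y$
$J{\left(-5 \right)} l{\left(6,-2 + 7 \right)} = - 12 \left(\left(-4\right) \left(-2 + 7\right) 6\right) = - 12 \left(\left(-4\right) 5 \cdot 6\right) = \left(-12\right) \left(-120\right) = 1440$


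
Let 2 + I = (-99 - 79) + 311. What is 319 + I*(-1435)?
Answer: -187666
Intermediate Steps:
I = 131 (I = -2 + ((-99 - 79) + 311) = -2 + (-178 + 311) = -2 + 133 = 131)
319 + I*(-1435) = 319 + 131*(-1435) = 319 - 187985 = -187666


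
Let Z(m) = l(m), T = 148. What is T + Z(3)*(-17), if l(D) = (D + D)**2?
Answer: -464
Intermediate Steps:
l(D) = 4*D**2 (l(D) = (2*D)**2 = 4*D**2)
Z(m) = 4*m**2
T + Z(3)*(-17) = 148 + (4*3**2)*(-17) = 148 + (4*9)*(-17) = 148 + 36*(-17) = 148 - 612 = -464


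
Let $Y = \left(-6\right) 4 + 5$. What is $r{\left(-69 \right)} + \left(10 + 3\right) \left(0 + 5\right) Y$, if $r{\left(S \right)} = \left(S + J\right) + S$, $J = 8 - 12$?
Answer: $-1377$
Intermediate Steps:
$J = -4$
$Y = -19$ ($Y = -24 + 5 = -19$)
$r{\left(S \right)} = -4 + 2 S$ ($r{\left(S \right)} = \left(S - 4\right) + S = \left(-4 + S\right) + S = -4 + 2 S$)
$r{\left(-69 \right)} + \left(10 + 3\right) \left(0 + 5\right) Y = \left(-4 + 2 \left(-69\right)\right) + \left(10 + 3\right) \left(0 + 5\right) \left(-19\right) = \left(-4 - 138\right) + 13 \cdot 5 \left(-19\right) = -142 + 65 \left(-19\right) = -142 - 1235 = -1377$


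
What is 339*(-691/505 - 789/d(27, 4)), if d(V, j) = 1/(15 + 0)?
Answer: -2026327074/505 ≈ -4.0125e+6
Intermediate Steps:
d(V, j) = 1/15
339*(-691/505 - 789/d(27, 4)) = 339*(-691/505 - 789/1/15) = 339*(-691*1/505 - 789*15) = 339*(-691/505 - 11835) = 339*(-5977366/505) = -2026327074/505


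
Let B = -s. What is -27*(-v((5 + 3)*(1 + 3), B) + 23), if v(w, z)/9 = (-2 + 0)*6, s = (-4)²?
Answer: -3537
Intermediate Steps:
s = 16
B = -16 (B = -1*16 = -16)
v(w, z) = -108 (v(w, z) = 9*((-2 + 0)*6) = 9*(-2*6) = 9*(-12) = -108)
-27*(-v((5 + 3)*(1 + 3), B) + 23) = -27*(-1*(-108) + 23) = -27*(108 + 23) = -27*131 = -3537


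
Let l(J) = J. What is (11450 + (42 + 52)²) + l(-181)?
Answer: 20105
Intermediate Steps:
(11450 + (42 + 52)²) + l(-181) = (11450 + (42 + 52)²) - 181 = (11450 + 94²) - 181 = (11450 + 8836) - 181 = 20286 - 181 = 20105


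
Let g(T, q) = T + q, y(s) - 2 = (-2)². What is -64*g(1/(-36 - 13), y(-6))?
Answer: -18752/49 ≈ -382.69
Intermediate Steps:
y(s) = 6 (y(s) = 2 + (-2)² = 2 + 4 = 6)
-64*g(1/(-36 - 13), y(-6)) = -64*(1/(-36 - 13) + 6) = -64*(1/(-49) + 6) = -64*(-1/49 + 6) = -64*293/49 = -18752/49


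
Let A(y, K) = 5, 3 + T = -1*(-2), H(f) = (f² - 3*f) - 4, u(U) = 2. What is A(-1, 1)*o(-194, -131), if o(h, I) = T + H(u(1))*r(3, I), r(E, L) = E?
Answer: -95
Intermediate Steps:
H(f) = -4 + f² - 3*f
T = -1 (T = -3 - 1*(-2) = -3 + 2 = -1)
o(h, I) = -19 (o(h, I) = -1 + (-4 + 2² - 3*2)*3 = -1 + (-4 + 4 - 6)*3 = -1 - 6*3 = -1 - 18 = -19)
A(-1, 1)*o(-194, -131) = 5*(-19) = -95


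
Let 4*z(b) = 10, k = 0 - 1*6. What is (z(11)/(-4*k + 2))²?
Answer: 25/2704 ≈ 0.0092456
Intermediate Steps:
k = -6 (k = 0 - 6 = -6)
z(b) = 5/2 (z(b) = (¼)*10 = 5/2)
(z(11)/(-4*k + 2))² = (5/(2*(-4*(-6) + 2)))² = (5/(2*(24 + 2)))² = ((5/2)/26)² = ((5/2)*(1/26))² = (5/52)² = 25/2704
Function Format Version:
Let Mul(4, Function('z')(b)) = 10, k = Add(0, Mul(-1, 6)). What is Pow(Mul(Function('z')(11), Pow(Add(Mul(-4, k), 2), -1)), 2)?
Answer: Rational(25, 2704) ≈ 0.0092456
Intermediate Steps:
k = -6 (k = Add(0, -6) = -6)
Function('z')(b) = Rational(5, 2) (Function('z')(b) = Mul(Rational(1, 4), 10) = Rational(5, 2))
Pow(Mul(Function('z')(11), Pow(Add(Mul(-4, k), 2), -1)), 2) = Pow(Mul(Rational(5, 2), Pow(Add(Mul(-4, -6), 2), -1)), 2) = Pow(Mul(Rational(5, 2), Pow(Add(24, 2), -1)), 2) = Pow(Mul(Rational(5, 2), Pow(26, -1)), 2) = Pow(Mul(Rational(5, 2), Rational(1, 26)), 2) = Pow(Rational(5, 52), 2) = Rational(25, 2704)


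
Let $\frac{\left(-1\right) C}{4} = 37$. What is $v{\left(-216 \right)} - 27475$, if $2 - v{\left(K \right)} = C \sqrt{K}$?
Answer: $-27473 + 888 i \sqrt{6} \approx -27473.0 + 2175.1 i$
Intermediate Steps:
$C = -148$ ($C = \left(-4\right) 37 = -148$)
$v{\left(K \right)} = 2 + 148 \sqrt{K}$ ($v{\left(K \right)} = 2 - - 148 \sqrt{K} = 2 + 148 \sqrt{K}$)
$v{\left(-216 \right)} - 27475 = \left(2 + 148 \sqrt{-216}\right) - 27475 = \left(2 + 148 \cdot 6 i \sqrt{6}\right) - 27475 = \left(2 + 888 i \sqrt{6}\right) - 27475 = -27473 + 888 i \sqrt{6}$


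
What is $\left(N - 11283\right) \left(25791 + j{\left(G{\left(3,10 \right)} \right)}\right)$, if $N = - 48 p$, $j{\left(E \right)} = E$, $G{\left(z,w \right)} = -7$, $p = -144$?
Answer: $-112701864$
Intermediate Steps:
$N = 6912$ ($N = \left(-48\right) \left(-144\right) = 6912$)
$\left(N - 11283\right) \left(25791 + j{\left(G{\left(3,10 \right)} \right)}\right) = \left(6912 - 11283\right) \left(25791 - 7\right) = \left(-4371\right) 25784 = -112701864$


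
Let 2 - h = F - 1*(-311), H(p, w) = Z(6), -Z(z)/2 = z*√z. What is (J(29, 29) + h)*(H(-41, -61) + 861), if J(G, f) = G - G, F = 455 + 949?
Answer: -1474893 + 20556*√6 ≈ -1.4245e+6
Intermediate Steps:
F = 1404
J(G, f) = 0
Z(z) = -2*z^(3/2) (Z(z) = -2*z*√z = -2*z^(3/2))
H(p, w) = -12*√6
h = -1713 (h = 2 - (1404 - 1*(-311)) = 2 - (1404 + 311) = 2 - 1*1715 = 2 - 1715 = -1713)
(J(29, 29) + h)*(H(-41, -61) + 861) = (0 - 1713)*(-12*√6 + 861) = -1713*(861 - 12*√6) = -1474893 + 20556*√6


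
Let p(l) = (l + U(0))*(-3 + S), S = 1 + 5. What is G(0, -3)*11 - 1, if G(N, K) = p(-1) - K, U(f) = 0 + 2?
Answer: 65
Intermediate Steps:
S = 6
U(f) = 2
p(l) = 6 + 3*l (p(l) = (l + 2)*(-3 + 6) = (2 + l)*3 = 6 + 3*l)
G(N, K) = 3 - K (G(N, K) = (6 + 3*(-1)) - K = (6 - 3) - K = 3 - K)
G(0, -3)*11 - 1 = (3 - 1*(-3))*11 - 1 = (3 + 3)*11 - 1 = 6*11 - 1 = 66 - 1 = 65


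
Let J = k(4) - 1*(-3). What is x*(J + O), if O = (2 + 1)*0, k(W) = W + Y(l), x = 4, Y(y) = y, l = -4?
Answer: 12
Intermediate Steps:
k(W) = -4 + W (k(W) = W - 4 = -4 + W)
O = 0 (O = 3*0 = 0)
J = 3 (J = (-4 + 4) - 1*(-3) = 0 + 3 = 3)
x*(J + O) = 4*(3 + 0) = 4*3 = 12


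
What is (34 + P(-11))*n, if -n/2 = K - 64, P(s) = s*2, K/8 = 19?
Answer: -2112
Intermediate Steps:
K = 152 (K = 8*19 = 152)
P(s) = 2*s
n = -176 (n = -2*(152 - 64) = -2*88 = -176)
(34 + P(-11))*n = (34 + 2*(-11))*(-176) = (34 - 22)*(-176) = 12*(-176) = -2112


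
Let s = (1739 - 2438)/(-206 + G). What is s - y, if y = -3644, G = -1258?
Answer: 1778505/488 ≈ 3644.5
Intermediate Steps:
s = 233/488 (s = (1739 - 2438)/(-206 - 1258) = -699/(-1464) = -699*(-1/1464) = 233/488 ≈ 0.47746)
s - y = 233/488 - 1*(-3644) = 233/488 + 3644 = 1778505/488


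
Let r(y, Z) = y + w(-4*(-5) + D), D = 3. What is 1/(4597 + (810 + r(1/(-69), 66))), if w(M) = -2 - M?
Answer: 69/371357 ≈ 0.00018580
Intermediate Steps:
r(y, Z) = -25 + y (r(y, Z) = y + (-2 - (-4*(-5) + 3)) = y + (-2 - (20 + 3)) = y + (-2 - 1*23) = y + (-2 - 23) = y - 25 = -25 + y)
1/(4597 + (810 + r(1/(-69), 66))) = 1/(4597 + (810 + (-25 + 1/(-69)))) = 1/(4597 + (810 + (-25 - 1/69))) = 1/(4597 + (810 - 1726/69)) = 1/(4597 + 54164/69) = 1/(371357/69) = 69/371357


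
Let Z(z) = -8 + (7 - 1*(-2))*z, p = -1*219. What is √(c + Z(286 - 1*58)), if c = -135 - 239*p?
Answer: 5*√2170 ≈ 232.92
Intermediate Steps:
p = -219
Z(z) = -8 + 9*z (Z(z) = -8 + (7 + 2)*z = -8 + 9*z)
c = 52206 (c = -135 - 239*(-219) = -135 + 52341 = 52206)
√(c + Z(286 - 1*58)) = √(52206 + (-8 + 9*(286 - 1*58))) = √(52206 + (-8 + 9*(286 - 58))) = √(52206 + (-8 + 9*228)) = √(52206 + (-8 + 2052)) = √(52206 + 2044) = √54250 = 5*√2170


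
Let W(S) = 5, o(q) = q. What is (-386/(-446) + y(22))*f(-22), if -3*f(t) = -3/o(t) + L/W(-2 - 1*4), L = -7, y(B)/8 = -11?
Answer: -900303/24530 ≈ -36.702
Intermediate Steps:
y(B) = -88 (y(B) = 8*(-11) = -88)
f(t) = 7/15 + 1/t (f(t) = -(-3/t - 7/5)/3 = -(-7/5 - 3/t)/3 = 7/15 + 1/t)
(-386/(-446) + y(22))*f(-22) = (-386/(-446) - 88)*(7/15 + 1/(-22)) = (-386*(-1/446) - 88)*(7/15 - 1/22) = (193/223 - 88)*(139/330) = -19431/223*139/330 = -900303/24530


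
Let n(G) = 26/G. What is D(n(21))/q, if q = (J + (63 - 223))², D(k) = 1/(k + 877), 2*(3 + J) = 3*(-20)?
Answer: 21/686983307 ≈ 3.0568e-8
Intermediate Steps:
J = -33 (J = -3 + (3*(-20))/2 = -3 + (½)*(-60) = -3 - 30 = -33)
D(k) = 1/(877 + k)
q = 37249 (q = (-33 + (63 - 223))² = (-33 - 160)² = (-193)² = 37249)
D(n(21))/q = 1/((877 + 26/21)*37249) = (1/37249)/(877 + 26*(1/21)) = (1/37249)/(877 + 26/21) = (1/37249)/(18443/21) = (21/18443)*(1/37249) = 21/686983307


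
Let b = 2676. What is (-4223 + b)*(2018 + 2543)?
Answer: -7055867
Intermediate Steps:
(-4223 + b)*(2018 + 2543) = (-4223 + 2676)*(2018 + 2543) = -1547*4561 = -7055867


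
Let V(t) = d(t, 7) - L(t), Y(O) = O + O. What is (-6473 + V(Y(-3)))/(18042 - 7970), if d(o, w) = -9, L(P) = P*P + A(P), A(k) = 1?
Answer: -6519/10072 ≈ -0.64724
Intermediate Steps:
Y(O) = 2*O
L(P) = 1 + P**2 (L(P) = P*P + 1 = P**2 + 1 = 1 + P**2)
V(t) = -10 - t**2 (V(t) = -9 - (1 + t**2) = -9 + (-1 - t**2) = -10 - t**2)
(-6473 + V(Y(-3)))/(18042 - 7970) = (-6473 + (-10 - (2*(-3))**2))/(18042 - 7970) = (-6473 + (-10 - 1*(-6)**2))/10072 = (-6473 + (-10 - 1*36))*(1/10072) = (-6473 + (-10 - 36))*(1/10072) = (-6473 - 46)*(1/10072) = -6519*1/10072 = -6519/10072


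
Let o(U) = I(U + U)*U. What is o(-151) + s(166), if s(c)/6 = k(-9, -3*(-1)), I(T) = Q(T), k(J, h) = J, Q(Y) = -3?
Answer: 399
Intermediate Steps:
I(T) = -3
s(c) = -54 (s(c) = 6*(-9) = -54)
o(U) = -3*U
o(-151) + s(166) = -3*(-151) - 54 = 453 - 54 = 399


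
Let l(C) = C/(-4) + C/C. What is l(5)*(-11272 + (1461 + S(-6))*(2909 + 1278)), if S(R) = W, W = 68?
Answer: -6390651/4 ≈ -1.5977e+6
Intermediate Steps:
S(R) = 68
l(C) = 1 - C/4 (l(C) = C*(-¼) + 1 = -C/4 + 1 = 1 - C/4)
l(5)*(-11272 + (1461 + S(-6))*(2909 + 1278)) = (1 - ¼*5)*(-11272 + (1461 + 68)*(2909 + 1278)) = (1 - 5/4)*(-11272 + 1529*4187) = -(-11272 + 6401923)/4 = -¼*6390651 = -6390651/4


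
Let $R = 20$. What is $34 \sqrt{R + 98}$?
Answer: $34 \sqrt{118} \approx 369.33$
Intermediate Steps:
$34 \sqrt{R + 98} = 34 \sqrt{20 + 98} = 34 \sqrt{118}$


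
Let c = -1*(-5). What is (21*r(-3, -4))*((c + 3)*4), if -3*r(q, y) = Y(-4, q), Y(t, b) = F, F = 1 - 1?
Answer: 0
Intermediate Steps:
F = 0
Y(t, b) = 0
c = 5
r(q, y) = 0 (r(q, y) = -1/3*0 = 0)
(21*r(-3, -4))*((c + 3)*4) = (21*0)*((5 + 3)*4) = 0*(8*4) = 0*32 = 0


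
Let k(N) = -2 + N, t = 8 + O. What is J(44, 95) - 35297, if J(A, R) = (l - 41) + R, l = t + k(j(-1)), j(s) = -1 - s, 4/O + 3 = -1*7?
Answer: -176187/5 ≈ -35237.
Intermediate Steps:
O = -2/5 (O = 4/(-3 - 1*7) = 4/(-3 - 7) = 4/(-10) = 4*(-1/10) = -2/5 ≈ -0.40000)
t = 38/5 (t = 8 - 2/5 = 38/5 ≈ 7.6000)
l = 28/5 (l = 38/5 + (-2 + (-1 - 1*(-1))) = 38/5 + (-2 + (-1 + 1)) = 38/5 + (-2 + 0) = 38/5 - 2 = 28/5 ≈ 5.6000)
J(A, R) = -177/5 + R (J(A, R) = (28/5 - 41) + R = -177/5 + R)
J(44, 95) - 35297 = (-177/5 + 95) - 35297 = 298/5 - 35297 = -176187/5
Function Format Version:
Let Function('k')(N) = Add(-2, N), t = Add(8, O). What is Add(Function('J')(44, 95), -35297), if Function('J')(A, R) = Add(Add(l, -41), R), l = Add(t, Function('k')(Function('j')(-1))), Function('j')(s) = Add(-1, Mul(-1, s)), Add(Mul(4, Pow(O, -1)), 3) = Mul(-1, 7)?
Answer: Rational(-176187, 5) ≈ -35237.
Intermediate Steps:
O = Rational(-2, 5) (O = Mul(4, Pow(Add(-3, Mul(-1, 7)), -1)) = Mul(4, Pow(Add(-3, -7), -1)) = Mul(4, Pow(-10, -1)) = Mul(4, Rational(-1, 10)) = Rational(-2, 5) ≈ -0.40000)
t = Rational(38, 5) (t = Add(8, Rational(-2, 5)) = Rational(38, 5) ≈ 7.6000)
l = Rational(28, 5) (l = Add(Rational(38, 5), Add(-2, Add(-1, Mul(-1, -1)))) = Add(Rational(38, 5), Add(-2, Add(-1, 1))) = Add(Rational(38, 5), Add(-2, 0)) = Add(Rational(38, 5), -2) = Rational(28, 5) ≈ 5.6000)
Function('J')(A, R) = Add(Rational(-177, 5), R) (Function('J')(A, R) = Add(Add(Rational(28, 5), -41), R) = Add(Rational(-177, 5), R))
Add(Function('J')(44, 95), -35297) = Add(Add(Rational(-177, 5), 95), -35297) = Add(Rational(298, 5), -35297) = Rational(-176187, 5)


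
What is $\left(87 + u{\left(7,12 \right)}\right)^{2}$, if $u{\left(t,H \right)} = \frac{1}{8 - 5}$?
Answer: $\frac{68644}{9} \approx 7627.1$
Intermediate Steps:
$u{\left(t,H \right)} = \frac{1}{3}$
$\left(87 + u{\left(7,12 \right)}\right)^{2} = \left(87 + \frac{1}{3}\right)^{2} = \left(\frac{262}{3}\right)^{2} = \frac{68644}{9}$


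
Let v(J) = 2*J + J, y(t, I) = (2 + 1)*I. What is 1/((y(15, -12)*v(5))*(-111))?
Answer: 1/59940 ≈ 1.6683e-5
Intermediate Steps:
y(t, I) = 3*I
v(J) = 3*J
1/((y(15, -12)*v(5))*(-111)) = 1/(((3*(-12))*(3*5))*(-111)) = 1/(-36*15*(-111)) = 1/(-540*(-111)) = 1/59940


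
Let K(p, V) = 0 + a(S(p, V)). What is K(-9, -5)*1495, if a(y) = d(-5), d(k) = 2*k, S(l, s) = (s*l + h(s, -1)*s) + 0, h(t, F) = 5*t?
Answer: -14950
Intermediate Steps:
S(l, s) = 5*s² + l*s (S(l, s) = (s*l + (5*s)*s) + 0 = (l*s + 5*s²) + 0 = (5*s² + l*s) + 0 = 5*s² + l*s)
a(y) = -10 (a(y) = 2*(-5) = -10)
K(p, V) = -10 (K(p, V) = 0 - 10 = -10)
K(-9, -5)*1495 = -10*1495 = -14950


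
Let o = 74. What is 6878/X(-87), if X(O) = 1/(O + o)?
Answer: -89414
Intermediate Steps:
X(O) = 1/(74 + O) (X(O) = 1/(O + 74) = 1/(74 + O))
6878/X(-87) = 6878/(1/(74 - 87)) = 6878/(1/(-13)) = 6878/(-1/13) = 6878*(-13) = -89414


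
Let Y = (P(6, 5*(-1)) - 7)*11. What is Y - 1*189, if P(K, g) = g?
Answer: -321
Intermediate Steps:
Y = -132 (Y = (5*(-1) - 7)*11 = (-5 - 7)*11 = -12*11 = -132)
Y - 1*189 = -132 - 1*189 = -132 - 189 = -321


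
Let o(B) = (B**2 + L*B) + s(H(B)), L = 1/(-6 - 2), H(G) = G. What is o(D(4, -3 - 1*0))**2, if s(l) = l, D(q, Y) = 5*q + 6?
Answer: 7812025/16 ≈ 4.8825e+5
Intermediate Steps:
L = -1/8 (L = 1/(-8) = -1/8 ≈ -0.12500)
D(q, Y) = 6 + 5*q
o(B) = B**2 + 7*B/8 (o(B) = (B**2 - B/8) + B = B**2 + 7*B/8)
o(D(4, -3 - 1*0))**2 = ((6 + 5*4)*(7 + 8*(6 + 5*4))/8)**2 = ((6 + 20)*(7 + 8*(6 + 20))/8)**2 = ((1/8)*26*(7 + 8*26))**2 = ((1/8)*26*(7 + 208))**2 = ((1/8)*26*215)**2 = (2795/4)**2 = 7812025/16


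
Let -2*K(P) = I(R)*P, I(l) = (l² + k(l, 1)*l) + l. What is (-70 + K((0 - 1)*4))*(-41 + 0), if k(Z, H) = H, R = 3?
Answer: 1640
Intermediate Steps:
I(l) = l² + 2*l (I(l) = (l² + 1*l) + l = (l² + l) + l = (l + l²) + l = l² + 2*l)
K(P) = -15*P/2 (K(P) = -3*(2 + 3)*P/2 = -3*5*P/2 = -15*P/2)
(-70 + K((0 - 1)*4))*(-41 + 0) = (-70 - 15*(0 - 1)*4/2)*(-41 + 0) = (-70 - (-15)*4/2)*(-41) = (-70 - 15/2*(-4))*(-41) = (-70 + 30)*(-41) = -40*(-41) = 1640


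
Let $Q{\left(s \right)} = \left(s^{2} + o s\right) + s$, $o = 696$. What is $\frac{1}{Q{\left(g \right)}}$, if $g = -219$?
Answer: $- \frac{1}{104682} \approx -9.5527 \cdot 10^{-6}$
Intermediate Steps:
$Q{\left(s \right)} = s^{2} + 697 s$ ($Q{\left(s \right)} = \left(s^{2} + 696 s\right) + s = s^{2} + 697 s$)
$\frac{1}{Q{\left(g \right)}} = \frac{1}{\left(-219\right) \left(697 - 219\right)} = \frac{1}{\left(-219\right) 478} = \frac{1}{-104682} = - \frac{1}{104682}$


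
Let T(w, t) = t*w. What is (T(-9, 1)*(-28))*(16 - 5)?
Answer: 2772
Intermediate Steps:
(T(-9, 1)*(-28))*(16 - 5) = ((1*(-9))*(-28))*(16 - 5) = -9*(-28)*11 = 252*11 = 2772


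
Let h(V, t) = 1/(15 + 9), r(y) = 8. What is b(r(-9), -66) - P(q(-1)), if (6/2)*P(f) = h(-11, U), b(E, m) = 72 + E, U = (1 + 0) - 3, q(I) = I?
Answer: 5759/72 ≈ 79.986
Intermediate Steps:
U = -2 (U = 1 - 3 = -2)
h(V, t) = 1/24
P(f) = 1/72 (P(f) = (⅓)*(1/24) = 1/72)
b(r(-9), -66) - P(q(-1)) = (72 + 8) - 1*1/72 = 80 - 1/72 = 5759/72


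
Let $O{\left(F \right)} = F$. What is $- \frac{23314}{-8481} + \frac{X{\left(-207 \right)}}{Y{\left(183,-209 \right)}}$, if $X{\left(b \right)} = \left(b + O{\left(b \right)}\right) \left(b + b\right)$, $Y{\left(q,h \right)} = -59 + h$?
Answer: $- \frac{361840331}{568227} \approx -636.79$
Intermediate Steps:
$X{\left(b \right)} = 4 b^{2}$ ($X{\left(b \right)} = \left(b + b\right) \left(b + b\right) = 2 b 2 b = 4 b^{2}$)
$- \frac{23314}{-8481} + \frac{X{\left(-207 \right)}}{Y{\left(183,-209 \right)}} = - \frac{23314}{-8481} + \frac{4 \left(-207\right)^{2}}{-59 - 209} = \left(-23314\right) \left(- \frac{1}{8481}\right) + \frac{4 \cdot 42849}{-268} = \frac{23314}{8481} + 171396 \left(- \frac{1}{268}\right) = \frac{23314}{8481} - \frac{42849}{67} = - \frac{361840331}{568227}$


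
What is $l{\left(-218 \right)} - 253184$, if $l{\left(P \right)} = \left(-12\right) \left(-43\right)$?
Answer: $-252668$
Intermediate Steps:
$l{\left(P \right)} = 516$
$l{\left(-218 \right)} - 253184 = 516 - 253184 = -252668$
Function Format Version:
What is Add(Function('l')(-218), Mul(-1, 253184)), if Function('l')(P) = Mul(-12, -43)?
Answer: -252668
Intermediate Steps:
Function('l')(P) = 516
Add(Function('l')(-218), Mul(-1, 253184)) = Add(516, Mul(-1, 253184)) = Add(516, -253184) = -252668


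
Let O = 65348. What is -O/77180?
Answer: -961/1135 ≈ -0.84670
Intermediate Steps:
-O/77180 = -65348/77180 = -1*961/1135 = -961/1135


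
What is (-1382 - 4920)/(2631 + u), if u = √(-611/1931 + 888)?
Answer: -16008532611/6682489387 + 3151*√3309959927/6682489387 ≈ -2.3685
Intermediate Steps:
u = √3309959927/1931 (u = √(-611*1/1931 + 888) = √(-611/1931 + 888) = √(1714117/1931) = √3309959927/1931 ≈ 29.794)
(-1382 - 4920)/(2631 + u) = (-1382 - 4920)/(2631 + √3309959927/1931) = -6302/(2631 + √3309959927/1931)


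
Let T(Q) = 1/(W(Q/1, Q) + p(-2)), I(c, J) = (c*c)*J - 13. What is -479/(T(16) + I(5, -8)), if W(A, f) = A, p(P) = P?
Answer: 6706/2981 ≈ 2.2496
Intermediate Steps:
I(c, J) = -13 + J*c² (I(c, J) = c²*J - 13 = J*c² - 13 = -13 + J*c²)
T(Q) = 1/(-2 + Q) (T(Q) = 1/(Q/1 - 2) = 1/(Q*1 - 2) = 1/(Q - 2) = 1/(-2 + Q))
-479/(T(16) + I(5, -8)) = -479/(1/(-2 + 16) + (-13 - 8*5²)) = -479/(1/14 + (-13 - 8*25)) = -479/(1/14 + (-13 - 200)) = -479/(1/14 - 213) = -479/(-2981/14) = -14/2981*(-479) = 6706/2981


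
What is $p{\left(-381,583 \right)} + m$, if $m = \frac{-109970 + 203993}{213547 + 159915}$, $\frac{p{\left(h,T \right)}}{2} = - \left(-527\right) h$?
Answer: $- \frac{149972535165}{373462} \approx -4.0157 \cdot 10^{5}$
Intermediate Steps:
$p{\left(h,T \right)} = 1054 h$ ($p{\left(h,T \right)} = 2 \left(- \left(-527\right) h\right) = 2 \cdot 527 h = 1054 h$)
$m = \frac{94023}{373462} \approx 0.25176$
$p{\left(-381,583 \right)} + m = 1054 \left(-381\right) + \frac{94023}{373462} = -401574 + \frac{94023}{373462} = - \frac{149972535165}{373462}$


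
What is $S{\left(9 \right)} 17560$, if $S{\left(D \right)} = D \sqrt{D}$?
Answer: $474120$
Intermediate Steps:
$S{\left(D \right)} = D^{\frac{3}{2}}$
$S{\left(9 \right)} 17560 = 9^{\frac{3}{2}} \cdot 17560 = 27 \cdot 17560 = 474120$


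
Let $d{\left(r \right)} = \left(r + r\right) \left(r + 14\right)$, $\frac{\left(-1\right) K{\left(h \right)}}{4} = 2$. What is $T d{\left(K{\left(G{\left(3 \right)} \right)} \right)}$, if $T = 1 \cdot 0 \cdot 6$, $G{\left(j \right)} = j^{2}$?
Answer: $0$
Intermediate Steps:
$T = 0$ ($T = 0 \cdot 6 = 0$)
$K{\left(h \right)} = -8$ ($K{\left(h \right)} = \left(-4\right) 2 = -8$)
$d{\left(r \right)} = 2 r \left(14 + r\right)$
$T d{\left(K{\left(G{\left(3 \right)} \right)} \right)} = 0 \cdot 2 \left(-8\right) \left(14 - 8\right) = 0 \cdot 2 \left(-8\right) 6 = 0 \left(-96\right) = 0$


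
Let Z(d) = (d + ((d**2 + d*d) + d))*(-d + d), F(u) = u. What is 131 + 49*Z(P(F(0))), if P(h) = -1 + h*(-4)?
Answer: 131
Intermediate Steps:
P(h) = -1 - 4*h
Z(d) = 0 (Z(d) = (d + ((d**2 + d**2) + d))*0 = (d + (2*d**2 + d))*0 = (d + (d + 2*d**2))*0 = (2*d + 2*d**2)*0 = 0)
131 + 49*Z(P(F(0))) = 131 + 49*0 = 131 + 0 = 131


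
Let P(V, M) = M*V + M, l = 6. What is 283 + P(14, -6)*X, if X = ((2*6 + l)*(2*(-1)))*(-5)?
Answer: -15917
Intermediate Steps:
P(V, M) = M + M*V
X = 180 (X = ((2*6 + 6)*(2*(-1)))*(-5) = ((12 + 6)*(-2))*(-5) = (18*(-2))*(-5) = -36*(-5) = 180)
283 + P(14, -6)*X = 283 - 6*(1 + 14)*180 = 283 - 6*15*180 = 283 - 90*180 = 283 - 16200 = -15917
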